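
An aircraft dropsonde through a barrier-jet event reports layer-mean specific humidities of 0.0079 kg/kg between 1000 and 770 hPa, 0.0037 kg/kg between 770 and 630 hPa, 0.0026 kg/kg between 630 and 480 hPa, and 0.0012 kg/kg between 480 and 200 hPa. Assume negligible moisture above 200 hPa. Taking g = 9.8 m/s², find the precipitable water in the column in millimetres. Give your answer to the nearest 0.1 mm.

PW ≈ 31.2 mm

Precipitable water is the column-integrated vapour mass per unit area: PW = (1/g) Σ q̄ Δp, with q in kg/kg and Δp in Pa (1 kg/m² of water = 1 mm).
Layer 1000–770 hPa: Δp = 230 hPa = 23000 Pa, q̄ = 0.0079 kg/kg → 0.0079 × 23000 / 9.8 = 18.54 mm
Layer 770–630 hPa: Δp = 140 hPa = 14000 Pa, q̄ = 0.0037 kg/kg → 0.0037 × 14000 / 9.8 = 5.29 mm
Layer 630–480 hPa: Δp = 150 hPa = 15000 Pa, q̄ = 0.0026 kg/kg → 0.0026 × 15000 / 9.8 = 3.98 mm
Layer 480–200 hPa: Δp = 280 hPa = 28000 Pa, q̄ = 0.0012 kg/kg → 0.0012 × 28000 / 9.8 = 3.43 mm
PW = 18.54 + 5.29 + 3.98 + 3.43 = 31.24 ≈ 31.2 mm.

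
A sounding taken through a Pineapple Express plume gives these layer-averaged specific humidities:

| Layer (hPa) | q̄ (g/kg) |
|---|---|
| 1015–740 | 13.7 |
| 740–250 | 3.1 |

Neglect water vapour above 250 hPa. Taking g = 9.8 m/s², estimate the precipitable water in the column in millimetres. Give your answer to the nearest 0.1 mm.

Precipitable water is the column-integrated vapour mass per unit area: PW = (1/g) Σ q̄ Δp, with q in kg/kg and Δp in Pa (1 kg/m² of water = 1 mm).
Layer 1015–740 hPa: Δp = 275 hPa = 27500 Pa, q̄ = 0.0137 kg/kg → 0.0137 × 27500 / 9.8 = 38.44 mm
Layer 740–250 hPa: Δp = 490 hPa = 49000 Pa, q̄ = 0.0031 kg/kg → 0.0031 × 49000 / 9.8 = 15.50 mm
PW = 38.44 + 15.50 = 53.94 ≈ 53.9 mm.

PW ≈ 53.9 mm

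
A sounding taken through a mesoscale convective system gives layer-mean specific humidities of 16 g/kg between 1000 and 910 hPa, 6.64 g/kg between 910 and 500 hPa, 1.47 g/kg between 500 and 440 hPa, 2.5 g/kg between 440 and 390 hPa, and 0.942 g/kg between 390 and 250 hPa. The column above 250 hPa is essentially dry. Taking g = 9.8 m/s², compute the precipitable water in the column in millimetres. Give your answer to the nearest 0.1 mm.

Precipitable water is the column-integrated vapour mass per unit area: PW = (1/g) Σ q̄ Δp, with q in kg/kg and Δp in Pa (1 kg/m² of water = 1 mm).
Layer 1000–910 hPa: Δp = 90 hPa = 9000 Pa, q̄ = 0.016 kg/kg → 0.016 × 9000 / 9.8 = 14.69 mm
Layer 910–500 hPa: Δp = 410 hPa = 41000 Pa, q̄ = 0.00664 kg/kg → 0.00664 × 41000 / 9.8 = 27.78 mm
Layer 500–440 hPa: Δp = 60 hPa = 6000 Pa, q̄ = 0.00147 kg/kg → 0.00147 × 6000 / 9.8 = 0.90 mm
Layer 440–390 hPa: Δp = 50 hPa = 5000 Pa, q̄ = 0.0025 kg/kg → 0.0025 × 5000 / 9.8 = 1.28 mm
Layer 390–250 hPa: Δp = 140 hPa = 14000 Pa, q̄ = 0.000942 kg/kg → 0.000942 × 14000 / 9.8 = 1.35 mm
PW = 14.69 + 27.78 + 0.90 + 1.28 + 1.35 = 46.00 ≈ 46.0 mm.

PW ≈ 46.0 mm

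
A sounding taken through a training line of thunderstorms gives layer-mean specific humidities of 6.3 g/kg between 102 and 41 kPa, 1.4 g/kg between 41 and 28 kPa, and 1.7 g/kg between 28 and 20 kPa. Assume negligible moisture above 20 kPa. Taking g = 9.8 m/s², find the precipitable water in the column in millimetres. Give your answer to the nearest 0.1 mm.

PW ≈ 42.5 mm

Precipitable water is the column-integrated vapour mass per unit area: PW = (1/g) Σ q̄ Δp, with q in kg/kg and Δp in Pa (1 kg/m² of water = 1 mm).
Layer 102–41 kPa: Δp = 610 hPa = 61000 Pa, q̄ = 0.0063 kg/kg → 0.0063 × 61000 / 9.8 = 39.21 mm
Layer 41–28 kPa: Δp = 130 hPa = 13000 Pa, q̄ = 0.0014 kg/kg → 0.0014 × 13000 / 9.8 = 1.86 mm
Layer 28–20 kPa: Δp = 80 hPa = 8000 Pa, q̄ = 0.0017 kg/kg → 0.0017 × 8000 / 9.8 = 1.39 mm
PW = 39.21 + 1.86 + 1.39 = 42.46 ≈ 42.5 mm.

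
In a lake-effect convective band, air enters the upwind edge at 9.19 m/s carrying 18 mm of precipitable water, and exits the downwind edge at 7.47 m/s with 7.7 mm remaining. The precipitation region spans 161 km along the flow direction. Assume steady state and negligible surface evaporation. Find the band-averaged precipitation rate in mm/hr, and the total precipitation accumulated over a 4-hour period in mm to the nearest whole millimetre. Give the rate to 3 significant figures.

R ≈ 2.41 mm/hr; total ≈ 10 mm

Column moisture flux per unit crosswind length is F = V × PW.
Inflow: F_in = 9.19 × 18 = 165.42 mm·m/s
Outflow: F_out = 7.47 × 7.7 = 57.519 mm·m/s
Steady-state rate R = (F_in − F_out)/L = (165.42 − 57.519) / 161000 m = 6.702e-04 mm/s.
R = 6.702e-04 × 3600 = 2.41 mm/hr.
Over 4 h: total = 2.41 × 4 = 9.64 ≈ 10 mm.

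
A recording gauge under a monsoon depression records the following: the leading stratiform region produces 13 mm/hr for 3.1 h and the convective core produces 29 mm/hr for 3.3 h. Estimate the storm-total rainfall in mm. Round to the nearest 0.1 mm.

Total = Σ Rᵢ Δtᵢ = 13 × 3.1 + 29 × 3.3
      = 40.3 + 95.7 = 136.0 mm.

total ≈ 136.0 mm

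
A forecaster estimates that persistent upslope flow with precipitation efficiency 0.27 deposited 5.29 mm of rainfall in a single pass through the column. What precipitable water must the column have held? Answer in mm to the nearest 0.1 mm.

PW = rainfall / ε = 5.29 / 0.27 = 19.6 mm.

PW ≈ 19.6 mm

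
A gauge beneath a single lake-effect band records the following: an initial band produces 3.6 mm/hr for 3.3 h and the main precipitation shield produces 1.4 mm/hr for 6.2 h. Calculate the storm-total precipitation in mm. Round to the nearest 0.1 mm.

total ≈ 20.6 mm

Total = Σ Rᵢ Δtᵢ = 3.6 × 3.3 + 1.4 × 6.2
      = 11.88 + 8.68 = 20.6 mm.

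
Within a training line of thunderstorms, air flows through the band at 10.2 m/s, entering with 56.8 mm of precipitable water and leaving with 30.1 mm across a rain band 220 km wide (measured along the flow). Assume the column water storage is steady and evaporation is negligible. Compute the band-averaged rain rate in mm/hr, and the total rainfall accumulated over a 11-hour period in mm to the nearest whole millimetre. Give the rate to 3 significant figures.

Column moisture flux per unit crosswind length is F = V × PW.
Inflow: F_in = 10.2 × 56.8 = 579.36 mm·m/s
Outflow: F_out = 10.2 × 30.1 = 307.02 mm·m/s
Steady-state rate R = (F_in − F_out)/L = (579.36 − 307.02) / 220000 m = 1.238e-03 mm/s.
R = 1.238e-03 × 3600 = 4.46 mm/hr.
Over 11 h: total = 4.46 × 11 = 49.06 ≈ 49 mm.

R ≈ 4.46 mm/hr; total ≈ 49 mm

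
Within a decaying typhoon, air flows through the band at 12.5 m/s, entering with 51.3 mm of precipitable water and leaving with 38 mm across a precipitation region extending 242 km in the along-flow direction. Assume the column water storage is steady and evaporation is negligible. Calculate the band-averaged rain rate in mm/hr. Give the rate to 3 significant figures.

R ≈ 2.47 mm/hr

Column moisture flux per unit crosswind length is F = V × PW.
Inflow: F_in = 12.5 × 51.3 = 641.25 mm·m/s
Outflow: F_out = 12.5 × 38 = 475 mm·m/s
Steady-state rate R = (F_in − F_out)/L = (641.25 − 475) / 242000 m = 6.870e-04 mm/s.
R = 6.870e-04 × 3600 = 2.47 mm/hr.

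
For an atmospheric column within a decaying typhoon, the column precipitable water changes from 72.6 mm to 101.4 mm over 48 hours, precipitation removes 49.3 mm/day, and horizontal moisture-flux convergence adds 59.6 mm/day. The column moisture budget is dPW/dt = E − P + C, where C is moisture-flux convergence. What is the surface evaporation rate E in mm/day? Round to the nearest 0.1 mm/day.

E ≈ 4.1 mm/day

dPW/dt = (101.4 − 72.6) mm / (48/24 day) = +14.400 mm/day.
E = dPW/dt + P − C = (+14.400) + 49.3 − (59.6) = 4.1 mm/day.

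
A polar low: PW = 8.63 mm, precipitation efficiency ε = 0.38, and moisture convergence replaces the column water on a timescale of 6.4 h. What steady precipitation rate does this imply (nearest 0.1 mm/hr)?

R ≈ 0.5 mm/hr

Each overturning extracts ε × PW = 0.38 × 8.63 = 3.2794 mm.
Rate = ε·PW / τ = 3.2794 / 6.4 h = 0.5 mm/hr.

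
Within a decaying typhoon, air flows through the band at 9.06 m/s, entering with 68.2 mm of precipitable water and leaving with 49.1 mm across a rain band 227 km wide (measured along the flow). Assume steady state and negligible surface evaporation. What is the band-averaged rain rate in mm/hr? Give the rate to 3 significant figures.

R ≈ 2.74 mm/hr

Column moisture flux per unit crosswind length is F = V × PW.
Inflow: F_in = 9.06 × 68.2 = 617.892 mm·m/s
Outflow: F_out = 9.06 × 49.1 = 444.846 mm·m/s
Steady-state rate R = (F_in − F_out)/L = (617.892 − 444.846) / 227000 m = 7.623e-04 mm/s.
R = 7.623e-04 × 3600 = 2.74 mm/hr.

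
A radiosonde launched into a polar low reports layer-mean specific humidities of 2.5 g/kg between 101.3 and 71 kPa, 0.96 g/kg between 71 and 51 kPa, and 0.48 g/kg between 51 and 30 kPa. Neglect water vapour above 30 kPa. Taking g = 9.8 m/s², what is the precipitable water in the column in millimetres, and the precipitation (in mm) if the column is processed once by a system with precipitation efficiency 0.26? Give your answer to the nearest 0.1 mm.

Precipitable water is the column-integrated vapour mass per unit area: PW = (1/g) Σ q̄ Δp, with q in kg/kg and Δp in Pa (1 kg/m² of water = 1 mm).
Layer 101.3–71 kPa: Δp = 303 hPa = 30300 Pa, q̄ = 0.0025 kg/kg → 0.0025 × 30300 / 9.8 = 7.73 mm
Layer 71–51 kPa: Δp = 200 hPa = 20000 Pa, q̄ = 0.00096 kg/kg → 0.00096 × 20000 / 9.8 = 1.96 mm
Layer 51–30 kPa: Δp = 210 hPa = 21000 Pa, q̄ = 0.00048 kg/kg → 0.00048 × 21000 / 9.8 = 1.03 mm
PW = 7.73 + 1.96 + 1.03 = 10.72 ≈ 10.7 mm.
Precipitation = ε × PW = 0.26 × 10.7 = 2.8 mm.

PW ≈ 10.7 mm; precipitation ≈ 2.8 mm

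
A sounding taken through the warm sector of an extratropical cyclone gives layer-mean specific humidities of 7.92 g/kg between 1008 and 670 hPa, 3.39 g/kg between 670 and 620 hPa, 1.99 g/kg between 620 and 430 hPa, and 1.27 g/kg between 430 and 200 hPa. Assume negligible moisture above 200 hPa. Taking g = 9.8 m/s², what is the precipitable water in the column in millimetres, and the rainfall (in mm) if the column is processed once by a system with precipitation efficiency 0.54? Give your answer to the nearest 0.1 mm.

Precipitable water is the column-integrated vapour mass per unit area: PW = (1/g) Σ q̄ Δp, with q in kg/kg and Δp in Pa (1 kg/m² of water = 1 mm).
Layer 1008–670 hPa: Δp = 338 hPa = 33800 Pa, q̄ = 0.00792 kg/kg → 0.00792 × 33800 / 9.8 = 27.32 mm
Layer 670–620 hPa: Δp = 50 hPa = 5000 Pa, q̄ = 0.00339 kg/kg → 0.00339 × 5000 / 9.8 = 1.73 mm
Layer 620–430 hPa: Δp = 190 hPa = 19000 Pa, q̄ = 0.00199 kg/kg → 0.00199 × 19000 / 9.8 = 3.86 mm
Layer 430–200 hPa: Δp = 230 hPa = 23000 Pa, q̄ = 0.00127 kg/kg → 0.00127 × 23000 / 9.8 = 2.98 mm
PW = 27.32 + 1.73 + 3.86 + 2.98 = 35.89 ≈ 35.9 mm.
Rainfall = ε × PW = 0.54 × 35.9 = 19.4 mm.

PW ≈ 35.9 mm; rainfall ≈ 19.4 mm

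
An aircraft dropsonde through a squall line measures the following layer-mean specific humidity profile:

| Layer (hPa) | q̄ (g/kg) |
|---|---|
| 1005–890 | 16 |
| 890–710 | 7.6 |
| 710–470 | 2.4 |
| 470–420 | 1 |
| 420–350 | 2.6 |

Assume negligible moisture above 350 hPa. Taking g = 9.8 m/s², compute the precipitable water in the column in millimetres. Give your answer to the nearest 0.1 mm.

PW ≈ 41.0 mm

Precipitable water is the column-integrated vapour mass per unit area: PW = (1/g) Σ q̄ Δp, with q in kg/kg and Δp in Pa (1 kg/m² of water = 1 mm).
Layer 1005–890 hPa: Δp = 115 hPa = 11500 Pa, q̄ = 0.016 kg/kg → 0.016 × 11500 / 9.8 = 18.78 mm
Layer 890–710 hPa: Δp = 180 hPa = 18000 Pa, q̄ = 0.0076 kg/kg → 0.0076 × 18000 / 9.8 = 13.96 mm
Layer 710–470 hPa: Δp = 240 hPa = 24000 Pa, q̄ = 0.0024 kg/kg → 0.0024 × 24000 / 9.8 = 5.88 mm
Layer 470–420 hPa: Δp = 50 hPa = 5000 Pa, q̄ = 0.001 kg/kg → 0.001 × 5000 / 9.8 = 0.51 mm
Layer 420–350 hPa: Δp = 70 hPa = 7000 Pa, q̄ = 0.0026 kg/kg → 0.0026 × 7000 / 9.8 = 1.86 mm
PW = 18.78 + 13.96 + 5.88 + 0.51 + 1.86 = 40.99 ≈ 41.0 mm.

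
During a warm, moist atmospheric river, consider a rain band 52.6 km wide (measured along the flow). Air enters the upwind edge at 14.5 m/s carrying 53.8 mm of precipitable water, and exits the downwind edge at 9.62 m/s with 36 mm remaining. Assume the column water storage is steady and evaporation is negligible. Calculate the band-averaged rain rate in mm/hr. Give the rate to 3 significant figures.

R ≈ 29.7 mm/hr

Column moisture flux per unit crosswind length is F = V × PW.
Inflow: F_in = 14.5 × 53.8 = 780.1 mm·m/s
Outflow: F_out = 9.62 × 36 = 346.32 mm·m/s
Steady-state rate R = (F_in − F_out)/L = (780.1 − 346.32) / 52600 m = 8.247e-03 mm/s.
R = 8.247e-03 × 3600 = 29.7 mm/hr.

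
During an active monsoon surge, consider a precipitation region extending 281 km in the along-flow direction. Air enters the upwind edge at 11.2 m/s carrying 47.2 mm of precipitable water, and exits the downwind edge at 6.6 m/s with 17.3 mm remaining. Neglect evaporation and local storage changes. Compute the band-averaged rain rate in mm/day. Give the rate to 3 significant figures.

Column moisture flux per unit crosswind length is F = V × PW.
Inflow: F_in = 11.2 × 47.2 = 528.64 mm·m/s
Outflow: F_out = 6.6 × 17.3 = 114.18 mm·m/s
Steady-state rate R = (F_in − F_out)/L = (528.64 − 114.18) / 281000 m = 1.475e-03 mm/s.
R = 1.475e-03 × 3600 × 24 = 127 mm/day.

R ≈ 127 mm/day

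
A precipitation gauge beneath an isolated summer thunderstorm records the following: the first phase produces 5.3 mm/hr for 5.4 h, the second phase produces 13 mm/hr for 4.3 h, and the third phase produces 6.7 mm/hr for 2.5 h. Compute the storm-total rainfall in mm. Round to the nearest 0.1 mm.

total ≈ 101.3 mm

Total = Σ Rᵢ Δtᵢ = 5.3 × 5.4 + 13 × 4.3 + 6.7 × 2.5
      = 28.62 + 55.9 + 16.75 = 101.3 mm.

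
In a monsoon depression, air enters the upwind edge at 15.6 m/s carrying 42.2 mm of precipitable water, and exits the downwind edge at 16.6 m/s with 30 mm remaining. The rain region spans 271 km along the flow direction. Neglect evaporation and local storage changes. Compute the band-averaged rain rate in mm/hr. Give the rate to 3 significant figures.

R ≈ 2.13 mm/hr

Column moisture flux per unit crosswind length is F = V × PW.
Inflow: F_in = 15.6 × 42.2 = 658.32 mm·m/s
Outflow: F_out = 16.6 × 30 = 498 mm·m/s
Steady-state rate R = (F_in − F_out)/L = (658.32 − 498) / 271000 m = 5.916e-04 mm/s.
R = 5.916e-04 × 3600 = 2.13 mm/hr.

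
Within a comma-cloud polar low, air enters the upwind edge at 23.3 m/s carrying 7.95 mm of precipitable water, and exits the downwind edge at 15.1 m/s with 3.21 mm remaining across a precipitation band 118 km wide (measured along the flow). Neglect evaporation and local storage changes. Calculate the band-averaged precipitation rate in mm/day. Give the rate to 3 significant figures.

R ≈ 100 mm/day

Column moisture flux per unit crosswind length is F = V × PW.
Inflow: F_in = 23.3 × 7.95 = 185.235 mm·m/s
Outflow: F_out = 15.1 × 3.21 = 48.471 mm·m/s
Steady-state rate R = (F_in − F_out)/L = (185.235 − 48.471) / 118000 m = 1.159e-03 mm/s.
R = 1.159e-03 × 3600 × 24 = 100 mm/day.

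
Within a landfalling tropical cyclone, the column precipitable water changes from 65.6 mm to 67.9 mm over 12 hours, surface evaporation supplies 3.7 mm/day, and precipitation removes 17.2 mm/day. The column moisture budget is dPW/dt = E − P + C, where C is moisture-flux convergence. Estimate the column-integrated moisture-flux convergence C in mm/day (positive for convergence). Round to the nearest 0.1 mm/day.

dPW/dt = (67.9 − 65.6) mm / (12/24 day) = +4.600 mm/day.
C = dPW/dt − E + P = (+4.600) − 3.7 + 17.2 = 18.1 mm/day.

C ≈ 18.1 mm/day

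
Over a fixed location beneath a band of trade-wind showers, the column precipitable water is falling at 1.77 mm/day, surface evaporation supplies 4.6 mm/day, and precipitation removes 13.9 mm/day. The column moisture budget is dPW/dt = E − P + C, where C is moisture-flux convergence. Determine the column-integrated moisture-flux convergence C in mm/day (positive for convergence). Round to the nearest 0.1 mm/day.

dPW/dt = -1.77 mm/day.
C = dPW/dt − E + P = (-1.77) − 4.6 + 13.9 = 7.5 mm/day.

C ≈ 7.5 mm/day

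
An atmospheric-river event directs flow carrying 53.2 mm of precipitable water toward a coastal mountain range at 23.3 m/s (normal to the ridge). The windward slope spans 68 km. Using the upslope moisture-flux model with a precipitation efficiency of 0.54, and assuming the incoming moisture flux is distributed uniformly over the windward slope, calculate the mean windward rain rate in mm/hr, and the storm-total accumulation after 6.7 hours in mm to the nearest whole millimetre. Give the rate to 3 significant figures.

R ≈ 35.4 mm/hr; total ≈ 237 mm

Incoming column moisture flux per unit ridge length: F = V × PW = 23.3 × 53.2 = 1239.56 mm·m/s.
Spread over the 68 km slope with efficiency ε = 0.54: R = ε·F/W = 0.54 × 1239.56 / 68000 m = 9.844e-03 mm/s.
R = 9.844e-03 × 3600 = 35.4 mm/hr.
Over 6.7 h: total = 35.4 × 6.7 = 237.18 ≈ 237 mm.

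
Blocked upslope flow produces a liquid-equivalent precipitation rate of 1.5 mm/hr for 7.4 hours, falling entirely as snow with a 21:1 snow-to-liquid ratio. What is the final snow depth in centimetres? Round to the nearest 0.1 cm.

snow depth ≈ 23.3 cm

Liquid-equivalent depth = 1.5 × 7.4 = 11.1 mm.
Snow depth = 11.1 mm × 21 = 233.1 mm = 23.3 cm.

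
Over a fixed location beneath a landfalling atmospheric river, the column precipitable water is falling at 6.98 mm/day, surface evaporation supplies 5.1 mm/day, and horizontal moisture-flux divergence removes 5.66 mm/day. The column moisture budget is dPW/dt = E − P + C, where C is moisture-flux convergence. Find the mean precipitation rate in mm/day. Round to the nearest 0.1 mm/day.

dPW/dt = -6.98 mm/day.
P = E + C − dPW/dt = 5.1 + (-5.66) − (-6.98) = 6.4 mm/day.

P ≈ 6.4 mm/day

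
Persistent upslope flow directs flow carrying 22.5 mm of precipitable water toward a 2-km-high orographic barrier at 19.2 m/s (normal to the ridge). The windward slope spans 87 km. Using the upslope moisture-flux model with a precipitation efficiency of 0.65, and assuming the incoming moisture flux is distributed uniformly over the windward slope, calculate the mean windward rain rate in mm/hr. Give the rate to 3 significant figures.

R ≈ 11.6 mm/hr

Incoming column moisture flux per unit ridge length: F = V × PW = 19.2 × 22.5 = 432 mm·m/s.
Spread over the 87 km slope with efficiency ε = 0.65: R = ε·F/W = 0.65 × 432 / 87000 m = 3.228e-03 mm/s.
R = 3.228e-03 × 3600 = 11.6 mm/hr.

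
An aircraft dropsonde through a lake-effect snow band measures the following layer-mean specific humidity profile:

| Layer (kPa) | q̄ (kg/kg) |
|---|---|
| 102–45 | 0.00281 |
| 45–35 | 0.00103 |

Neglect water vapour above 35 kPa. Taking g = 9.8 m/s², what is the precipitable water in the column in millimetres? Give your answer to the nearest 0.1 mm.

PW ≈ 17.4 mm

Precipitable water is the column-integrated vapour mass per unit area: PW = (1/g) Σ q̄ Δp, with q in kg/kg and Δp in Pa (1 kg/m² of water = 1 mm).
Layer 102–45 kPa: Δp = 570 hPa = 57000 Pa, q̄ = 0.00281 kg/kg → 0.00281 × 57000 / 9.8 = 16.34 mm
Layer 45–35 kPa: Δp = 100 hPa = 10000 Pa, q̄ = 0.00103 kg/kg → 0.00103 × 10000 / 9.8 = 1.05 mm
PW = 16.34 + 1.05 = 17.39 ≈ 17.4 mm.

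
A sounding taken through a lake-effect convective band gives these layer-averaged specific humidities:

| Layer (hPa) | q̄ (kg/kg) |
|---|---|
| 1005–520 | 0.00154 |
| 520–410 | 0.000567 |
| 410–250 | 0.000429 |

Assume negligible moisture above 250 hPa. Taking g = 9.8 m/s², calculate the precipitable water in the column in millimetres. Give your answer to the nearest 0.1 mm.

PW ≈ 9.0 mm

Precipitable water is the column-integrated vapour mass per unit area: PW = (1/g) Σ q̄ Δp, with q in kg/kg and Δp in Pa (1 kg/m² of water = 1 mm).
Layer 1005–520 hPa: Δp = 485 hPa = 48500 Pa, q̄ = 0.00154 kg/kg → 0.00154 × 48500 / 9.8 = 7.62 mm
Layer 520–410 hPa: Δp = 110 hPa = 11000 Pa, q̄ = 0.000567 kg/kg → 0.000567 × 11000 / 9.8 = 0.64 mm
Layer 410–250 hPa: Δp = 160 hPa = 16000 Pa, q̄ = 0.000429 kg/kg → 0.000429 × 16000 / 9.8 = 0.70 mm
PW = 7.62 + 0.64 + 0.70 = 8.96 ≈ 9.0 mm.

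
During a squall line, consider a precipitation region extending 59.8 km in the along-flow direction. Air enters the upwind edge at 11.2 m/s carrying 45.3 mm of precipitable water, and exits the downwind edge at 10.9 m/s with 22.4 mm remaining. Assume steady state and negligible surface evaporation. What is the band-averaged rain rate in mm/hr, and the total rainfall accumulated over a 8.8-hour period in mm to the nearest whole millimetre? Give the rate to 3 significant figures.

R ≈ 15.8 mm/hr; total ≈ 139 mm

Column moisture flux per unit crosswind length is F = V × PW.
Inflow: F_in = 11.2 × 45.3 = 507.36 mm·m/s
Outflow: F_out = 10.9 × 22.4 = 244.16 mm·m/s
Steady-state rate R = (F_in − F_out)/L = (507.36 − 244.16) / 59800 m = 4.401e-03 mm/s.
R = 4.401e-03 × 3600 = 15.8 mm/hr.
Over 8.8 h: total = 15.8 × 8.8 = 139.04 ≈ 139 mm.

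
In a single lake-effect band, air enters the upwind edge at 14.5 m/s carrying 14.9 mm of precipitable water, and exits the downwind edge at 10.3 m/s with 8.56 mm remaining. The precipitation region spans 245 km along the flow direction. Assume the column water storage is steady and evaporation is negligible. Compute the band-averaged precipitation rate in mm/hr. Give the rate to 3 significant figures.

Column moisture flux per unit crosswind length is F = V × PW.
Inflow: F_in = 14.5 × 14.9 = 216.05 mm·m/s
Outflow: F_out = 10.3 × 8.56 = 88.168 mm·m/s
Steady-state rate R = (F_in − F_out)/L = (216.05 − 88.168) / 245000 m = 5.220e-04 mm/s.
R = 5.220e-04 × 3600 = 1.88 mm/hr.

R ≈ 1.88 mm/hr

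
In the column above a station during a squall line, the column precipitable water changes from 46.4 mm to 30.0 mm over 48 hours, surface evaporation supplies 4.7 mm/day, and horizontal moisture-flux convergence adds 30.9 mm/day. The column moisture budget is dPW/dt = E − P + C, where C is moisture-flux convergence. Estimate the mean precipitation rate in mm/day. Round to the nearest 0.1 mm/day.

P ≈ 43.8 mm/day

dPW/dt = (30.0 − 46.4) mm / (48/24 day) = -8.200 mm/day.
P = E + C − dPW/dt = 4.7 + (30.9) − (-8.200) = 43.8 mm/day.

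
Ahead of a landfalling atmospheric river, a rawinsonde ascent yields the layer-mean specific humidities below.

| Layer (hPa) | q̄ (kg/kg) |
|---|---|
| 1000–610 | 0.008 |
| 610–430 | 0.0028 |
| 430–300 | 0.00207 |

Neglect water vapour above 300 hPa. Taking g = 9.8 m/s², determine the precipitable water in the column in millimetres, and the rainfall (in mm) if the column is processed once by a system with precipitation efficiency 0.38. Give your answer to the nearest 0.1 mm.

Precipitable water is the column-integrated vapour mass per unit area: PW = (1/g) Σ q̄ Δp, with q in kg/kg and Δp in Pa (1 kg/m² of water = 1 mm).
Layer 1000–610 hPa: Δp = 390 hPa = 39000 Pa, q̄ = 0.008 kg/kg → 0.008 × 39000 / 9.8 = 31.84 mm
Layer 610–430 hPa: Δp = 180 hPa = 18000 Pa, q̄ = 0.0028 kg/kg → 0.0028 × 18000 / 9.8 = 5.14 mm
Layer 430–300 hPa: Δp = 130 hPa = 13000 Pa, q̄ = 0.00207 kg/kg → 0.00207 × 13000 / 9.8 = 2.75 mm
PW = 31.84 + 5.14 + 2.75 = 39.73 ≈ 39.7 mm.
Rainfall = ε × PW = 0.38 × 39.7 = 15.1 mm.

PW ≈ 39.7 mm; rainfall ≈ 15.1 mm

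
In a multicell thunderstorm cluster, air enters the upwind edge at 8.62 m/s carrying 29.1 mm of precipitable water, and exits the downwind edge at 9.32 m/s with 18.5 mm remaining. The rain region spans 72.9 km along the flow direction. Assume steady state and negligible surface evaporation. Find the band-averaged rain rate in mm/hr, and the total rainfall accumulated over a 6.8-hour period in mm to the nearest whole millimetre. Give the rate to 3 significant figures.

R ≈ 3.87 mm/hr; total ≈ 26 mm

Column moisture flux per unit crosswind length is F = V × PW.
Inflow: F_in = 8.62 × 29.1 = 250.842 mm·m/s
Outflow: F_out = 9.32 × 18.5 = 172.42 mm·m/s
Steady-state rate R = (F_in − F_out)/L = (250.842 − 172.42) / 72900 m = 1.076e-03 mm/s.
R = 1.076e-03 × 3600 = 3.87 mm/hr.
Over 6.8 h: total = 3.87 × 6.8 = 26.316 ≈ 26 mm.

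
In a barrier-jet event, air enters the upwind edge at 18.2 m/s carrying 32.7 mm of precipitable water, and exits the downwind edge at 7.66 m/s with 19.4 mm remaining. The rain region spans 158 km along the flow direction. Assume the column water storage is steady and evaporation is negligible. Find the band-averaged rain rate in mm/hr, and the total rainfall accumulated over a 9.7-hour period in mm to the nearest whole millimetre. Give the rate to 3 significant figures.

R ≈ 10.2 mm/hr; total ≈ 99 mm

Column moisture flux per unit crosswind length is F = V × PW.
Inflow: F_in = 18.2 × 32.7 = 595.14 mm·m/s
Outflow: F_out = 7.66 × 19.4 = 148.604 mm·m/s
Steady-state rate R = (F_in − F_out)/L = (595.14 − 148.604) / 158000 m = 2.826e-03 mm/s.
R = 2.826e-03 × 3600 = 10.2 mm/hr.
Over 9.7 h: total = 10.2 × 9.7 = 98.94 ≈ 99 mm.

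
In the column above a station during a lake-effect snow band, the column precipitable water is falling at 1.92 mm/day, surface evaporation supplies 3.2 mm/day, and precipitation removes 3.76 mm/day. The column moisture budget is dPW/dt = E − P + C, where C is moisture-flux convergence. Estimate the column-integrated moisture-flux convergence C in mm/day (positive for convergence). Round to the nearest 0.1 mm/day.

dPW/dt = -1.92 mm/day.
C = dPW/dt − E + P = (-1.92) − 3.2 + 3.76 = -1.4 mm/day.

C ≈ -1.4 mm/day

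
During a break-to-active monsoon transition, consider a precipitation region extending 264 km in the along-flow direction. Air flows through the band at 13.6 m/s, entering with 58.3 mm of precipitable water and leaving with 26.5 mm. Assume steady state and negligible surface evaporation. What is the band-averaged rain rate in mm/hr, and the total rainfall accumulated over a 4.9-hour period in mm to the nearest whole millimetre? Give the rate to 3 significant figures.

Column moisture flux per unit crosswind length is F = V × PW.
Inflow: F_in = 13.6 × 58.3 = 792.88 mm·m/s
Outflow: F_out = 13.6 × 26.5 = 360.4 mm·m/s
Steady-state rate R = (F_in − F_out)/L = (792.88 − 360.4) / 264000 m = 1.638e-03 mm/s.
R = 1.638e-03 × 3600 = 5.90 mm/hr.
Over 4.9 h: total = 5.90 × 4.9 = 28.91 ≈ 29 mm.

R ≈ 5.90 mm/hr; total ≈ 29 mm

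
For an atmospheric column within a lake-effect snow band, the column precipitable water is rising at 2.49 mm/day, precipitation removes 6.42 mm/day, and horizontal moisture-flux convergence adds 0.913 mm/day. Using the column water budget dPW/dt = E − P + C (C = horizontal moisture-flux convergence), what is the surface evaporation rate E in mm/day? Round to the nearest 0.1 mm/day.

E ≈ 8.0 mm/day

dPW/dt = +2.49 mm/day.
E = dPW/dt + P − C = (+2.49) + 6.42 − (0.913) = 8.0 mm/day.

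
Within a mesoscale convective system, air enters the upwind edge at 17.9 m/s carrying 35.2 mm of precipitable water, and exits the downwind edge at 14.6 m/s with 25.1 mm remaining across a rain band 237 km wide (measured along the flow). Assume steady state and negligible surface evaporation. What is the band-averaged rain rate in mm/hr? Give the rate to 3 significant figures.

R ≈ 4.00 mm/hr

Column moisture flux per unit crosswind length is F = V × PW.
Inflow: F_in = 17.9 × 35.2 = 630.08 mm·m/s
Outflow: F_out = 14.6 × 25.1 = 366.46 mm·m/s
Steady-state rate R = (F_in − F_out)/L = (630.08 − 366.46) / 237000 m = 1.112e-03 mm/s.
R = 1.112e-03 × 3600 = 4.00 mm/hr.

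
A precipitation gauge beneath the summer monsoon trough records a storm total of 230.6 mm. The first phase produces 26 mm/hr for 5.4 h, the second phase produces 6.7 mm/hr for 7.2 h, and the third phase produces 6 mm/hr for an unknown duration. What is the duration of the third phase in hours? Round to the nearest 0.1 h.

Known phases: 26 × 5.4 + 6.7 × 7.2 = 140.4 + 48.24 = 188.64 mm.
Remaining depth = 230.6 − 188.64 = 41.96 mm.
Duration = 41.96 / 6 = 7.0 h.

duration ≈ 7.0 h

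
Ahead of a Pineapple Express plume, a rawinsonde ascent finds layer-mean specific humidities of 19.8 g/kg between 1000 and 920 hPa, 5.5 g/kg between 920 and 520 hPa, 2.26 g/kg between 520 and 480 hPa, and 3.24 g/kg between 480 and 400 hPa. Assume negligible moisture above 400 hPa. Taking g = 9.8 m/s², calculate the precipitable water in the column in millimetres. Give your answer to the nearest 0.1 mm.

Precipitable water is the column-integrated vapour mass per unit area: PW = (1/g) Σ q̄ Δp, with q in kg/kg and Δp in Pa (1 kg/m² of water = 1 mm).
Layer 1000–920 hPa: Δp = 80 hPa = 8000 Pa, q̄ = 0.0198 kg/kg → 0.0198 × 8000 / 9.8 = 16.16 mm
Layer 920–520 hPa: Δp = 400 hPa = 40000 Pa, q̄ = 0.0055 kg/kg → 0.0055 × 40000 / 9.8 = 22.45 mm
Layer 520–480 hPa: Δp = 40 hPa = 4000 Pa, q̄ = 0.00226 kg/kg → 0.00226 × 4000 / 9.8 = 0.92 mm
Layer 480–400 hPa: Δp = 80 hPa = 8000 Pa, q̄ = 0.00324 kg/kg → 0.00324 × 8000 / 9.8 = 2.64 mm
PW = 16.16 + 22.45 + 0.92 + 2.64 = 42.17 ≈ 42.2 mm.

PW ≈ 42.2 mm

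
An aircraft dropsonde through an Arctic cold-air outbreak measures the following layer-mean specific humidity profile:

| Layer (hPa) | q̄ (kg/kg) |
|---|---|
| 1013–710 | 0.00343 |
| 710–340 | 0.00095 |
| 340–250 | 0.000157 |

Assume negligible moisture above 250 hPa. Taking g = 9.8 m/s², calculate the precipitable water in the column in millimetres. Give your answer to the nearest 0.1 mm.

Precipitable water is the column-integrated vapour mass per unit area: PW = (1/g) Σ q̄ Δp, with q in kg/kg and Δp in Pa (1 kg/m² of water = 1 mm).
Layer 1013–710 hPa: Δp = 303 hPa = 30300 Pa, q̄ = 0.00343 kg/kg → 0.00343 × 30300 / 9.8 = 10.61 mm
Layer 710–340 hPa: Δp = 370 hPa = 37000 Pa, q̄ = 0.00095 kg/kg → 0.00095 × 37000 / 9.8 = 3.59 mm
Layer 340–250 hPa: Δp = 90 hPa = 9000 Pa, q̄ = 0.000157 kg/kg → 0.000157 × 9000 / 9.8 = 0.14 mm
PW = 10.61 + 3.59 + 0.14 = 14.34 ≈ 14.3 mm.

PW ≈ 14.3 mm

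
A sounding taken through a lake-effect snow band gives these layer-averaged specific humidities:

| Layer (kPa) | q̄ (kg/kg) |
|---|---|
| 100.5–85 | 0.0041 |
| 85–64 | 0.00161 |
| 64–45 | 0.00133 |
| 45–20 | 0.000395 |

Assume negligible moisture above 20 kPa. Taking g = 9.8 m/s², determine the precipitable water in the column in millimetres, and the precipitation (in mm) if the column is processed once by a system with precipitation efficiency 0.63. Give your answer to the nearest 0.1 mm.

Precipitable water is the column-integrated vapour mass per unit area: PW = (1/g) Σ q̄ Δp, with q in kg/kg and Δp in Pa (1 kg/m² of water = 1 mm).
Layer 100.5–85 kPa: Δp = 155 hPa = 15500 Pa, q̄ = 0.0041 kg/kg → 0.0041 × 15500 / 9.8 = 6.48 mm
Layer 85–64 kPa: Δp = 210 hPa = 21000 Pa, q̄ = 0.00161 kg/kg → 0.00161 × 21000 / 9.8 = 3.45 mm
Layer 64–45 kPa: Δp = 190 hPa = 19000 Pa, q̄ = 0.00133 kg/kg → 0.00133 × 19000 / 9.8 = 2.58 mm
Layer 45–20 kPa: Δp = 250 hPa = 25000 Pa, q̄ = 0.000395 kg/kg → 0.000395 × 25000 / 9.8 = 1.01 mm
PW = 6.48 + 3.45 + 2.58 + 1.01 = 13.52 ≈ 13.5 mm.
Precipitation = ε × PW = 0.63 × 13.5 = 8.5 mm.

PW ≈ 13.5 mm; precipitation ≈ 8.5 mm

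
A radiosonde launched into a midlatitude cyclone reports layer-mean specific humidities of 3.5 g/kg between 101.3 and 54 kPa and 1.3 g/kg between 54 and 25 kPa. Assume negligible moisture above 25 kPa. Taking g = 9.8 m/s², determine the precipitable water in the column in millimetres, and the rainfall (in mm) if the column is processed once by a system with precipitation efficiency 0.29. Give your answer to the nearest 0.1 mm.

Precipitable water is the column-integrated vapour mass per unit area: PW = (1/g) Σ q̄ Δp, with q in kg/kg and Δp in Pa (1 kg/m² of water = 1 mm).
Layer 101.3–54 kPa: Δp = 473 hPa = 47300 Pa, q̄ = 0.0035 kg/kg → 0.0035 × 47300 / 9.8 = 16.89 mm
Layer 54–25 kPa: Δp = 290 hPa = 29000 Pa, q̄ = 0.0013 kg/kg → 0.0013 × 29000 / 9.8 = 3.85 mm
PW = 16.89 + 3.85 = 20.74 ≈ 20.7 mm.
Rainfall = ε × PW = 0.29 × 20.7 = 6.0 mm.

PW ≈ 20.7 mm; rainfall ≈ 6.0 mm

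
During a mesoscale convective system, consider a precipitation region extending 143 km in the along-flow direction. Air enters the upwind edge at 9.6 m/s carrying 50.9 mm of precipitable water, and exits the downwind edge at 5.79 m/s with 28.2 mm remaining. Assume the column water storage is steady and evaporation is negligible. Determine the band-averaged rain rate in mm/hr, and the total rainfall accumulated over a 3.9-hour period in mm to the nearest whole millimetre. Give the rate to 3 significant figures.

Column moisture flux per unit crosswind length is F = V × PW.
Inflow: F_in = 9.6 × 50.9 = 488.64 mm·m/s
Outflow: F_out = 5.79 × 28.2 = 163.278 mm·m/s
Steady-state rate R = (F_in − F_out)/L = (488.64 − 163.278) / 143000 m = 2.275e-03 mm/s.
R = 2.275e-03 × 3600 = 8.19 mm/hr.
Over 3.9 h: total = 8.19 × 3.9 = 31.941 ≈ 32 mm.

R ≈ 8.19 mm/hr; total ≈ 32 mm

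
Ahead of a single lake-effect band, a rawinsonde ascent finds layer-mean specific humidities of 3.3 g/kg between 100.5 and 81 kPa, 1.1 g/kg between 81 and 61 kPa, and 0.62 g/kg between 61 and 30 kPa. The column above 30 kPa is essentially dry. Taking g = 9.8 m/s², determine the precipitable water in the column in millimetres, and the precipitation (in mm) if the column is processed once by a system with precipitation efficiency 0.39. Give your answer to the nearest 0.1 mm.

Precipitable water is the column-integrated vapour mass per unit area: PW = (1/g) Σ q̄ Δp, with q in kg/kg and Δp in Pa (1 kg/m² of water = 1 mm).
Layer 100.5–81 kPa: Δp = 195 hPa = 19500 Pa, q̄ = 0.0033 kg/kg → 0.0033 × 19500 / 9.8 = 6.57 mm
Layer 81–61 kPa: Δp = 200 hPa = 20000 Pa, q̄ = 0.0011 kg/kg → 0.0011 × 20000 / 9.8 = 2.24 mm
Layer 61–30 kPa: Δp = 310 hPa = 31000 Pa, q̄ = 0.00062 kg/kg → 0.00062 × 31000 / 9.8 = 1.96 mm
PW = 6.57 + 2.24 + 1.96 = 10.77 ≈ 10.8 mm.
Precipitation = ε × PW = 0.39 × 10.8 = 4.2 mm.

PW ≈ 10.8 mm; precipitation ≈ 4.2 mm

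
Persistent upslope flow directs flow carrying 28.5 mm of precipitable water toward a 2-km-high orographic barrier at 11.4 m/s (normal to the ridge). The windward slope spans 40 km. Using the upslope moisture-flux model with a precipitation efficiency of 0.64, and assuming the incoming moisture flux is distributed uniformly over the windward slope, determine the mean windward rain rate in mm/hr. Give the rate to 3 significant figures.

R ≈ 18.7 mm/hr

Incoming column moisture flux per unit ridge length: F = V × PW = 11.4 × 28.5 = 324.9 mm·m/s.
Spread over the 40 km slope with efficiency ε = 0.64: R = ε·F/W = 0.64 × 324.9 / 40000 m = 5.198e-03 mm/s.
R = 5.198e-03 × 3600 = 18.7 mm/hr.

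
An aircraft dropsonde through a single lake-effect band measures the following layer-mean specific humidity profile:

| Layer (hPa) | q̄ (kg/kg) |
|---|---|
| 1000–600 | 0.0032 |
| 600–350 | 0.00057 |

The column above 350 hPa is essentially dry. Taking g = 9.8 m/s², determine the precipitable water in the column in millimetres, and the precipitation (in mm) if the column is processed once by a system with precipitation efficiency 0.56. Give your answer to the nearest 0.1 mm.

Precipitable water is the column-integrated vapour mass per unit area: PW = (1/g) Σ q̄ Δp, with q in kg/kg and Δp in Pa (1 kg/m² of water = 1 mm).
Layer 1000–600 hPa: Δp = 400 hPa = 40000 Pa, q̄ = 0.0032 kg/kg → 0.0032 × 40000 / 9.8 = 13.06 mm
Layer 600–350 hPa: Δp = 250 hPa = 25000 Pa, q̄ = 0.00057 kg/kg → 0.00057 × 25000 / 9.8 = 1.45 mm
PW = 13.06 + 1.45 = 14.51 ≈ 14.5 mm.
Precipitation = ε × PW = 0.56 × 14.5 = 8.1 mm.

PW ≈ 14.5 mm; precipitation ≈ 8.1 mm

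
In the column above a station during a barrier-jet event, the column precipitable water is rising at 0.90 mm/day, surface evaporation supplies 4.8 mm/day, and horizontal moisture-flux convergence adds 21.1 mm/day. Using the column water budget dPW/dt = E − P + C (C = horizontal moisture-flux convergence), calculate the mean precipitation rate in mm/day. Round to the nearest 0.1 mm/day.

P ≈ 25.0 mm/day

dPW/dt = +0.90 mm/day.
P = E + C − dPW/dt = 4.8 + (21.1) − (+0.90) = 25.0 mm/day.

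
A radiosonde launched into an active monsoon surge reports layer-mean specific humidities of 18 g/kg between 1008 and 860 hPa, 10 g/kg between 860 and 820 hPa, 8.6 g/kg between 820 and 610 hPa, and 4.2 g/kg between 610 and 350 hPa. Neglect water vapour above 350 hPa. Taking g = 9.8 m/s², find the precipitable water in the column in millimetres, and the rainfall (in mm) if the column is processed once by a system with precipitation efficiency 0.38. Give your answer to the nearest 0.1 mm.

Precipitable water is the column-integrated vapour mass per unit area: PW = (1/g) Σ q̄ Δp, with q in kg/kg and Δp in Pa (1 kg/m² of water = 1 mm).
Layer 1008–860 hPa: Δp = 148 hPa = 14800 Pa, q̄ = 0.018 kg/kg → 0.018 × 14800 / 9.8 = 27.18 mm
Layer 860–820 hPa: Δp = 40 hPa = 4000 Pa, q̄ = 0.01 kg/kg → 0.01 × 4000 / 9.8 = 4.08 mm
Layer 820–610 hPa: Δp = 210 hPa = 21000 Pa, q̄ = 0.0086 kg/kg → 0.0086 × 21000 / 9.8 = 18.43 mm
Layer 610–350 hPa: Δp = 260 hPa = 26000 Pa, q̄ = 0.0042 kg/kg → 0.0042 × 26000 / 9.8 = 11.14 mm
PW = 27.18 + 4.08 + 18.43 + 11.14 = 60.83 ≈ 60.8 mm.
Rainfall = ε × PW = 0.38 × 60.8 = 23.1 mm.

PW ≈ 60.8 mm; rainfall ≈ 23.1 mm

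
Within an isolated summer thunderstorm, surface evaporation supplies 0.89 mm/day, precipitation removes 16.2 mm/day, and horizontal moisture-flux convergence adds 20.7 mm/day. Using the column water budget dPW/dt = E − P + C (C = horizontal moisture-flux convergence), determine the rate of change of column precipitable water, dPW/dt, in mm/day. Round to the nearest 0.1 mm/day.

dPW/dt = E − P + C = 0.89 − 16.2 + (20.7) = 5.4 mm/day.

dPW/dt ≈ 5.4 mm/day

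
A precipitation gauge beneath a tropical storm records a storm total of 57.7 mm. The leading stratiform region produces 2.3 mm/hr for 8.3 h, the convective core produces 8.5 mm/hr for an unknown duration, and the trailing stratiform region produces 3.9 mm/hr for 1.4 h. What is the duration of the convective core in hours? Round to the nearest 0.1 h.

duration ≈ 3.9 h

Known phases: 2.3 × 8.3 + 3.9 × 1.4 = 19.09 + 5.46 = 24.55 mm.
Remaining depth = 57.7 − 24.55 = 33.15 mm.
Duration = 33.15 / 8.5 = 3.9 h.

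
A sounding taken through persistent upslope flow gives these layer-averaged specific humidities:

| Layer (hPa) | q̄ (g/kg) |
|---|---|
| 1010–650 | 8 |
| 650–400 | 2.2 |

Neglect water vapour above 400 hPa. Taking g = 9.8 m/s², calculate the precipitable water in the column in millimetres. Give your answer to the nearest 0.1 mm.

Precipitable water is the column-integrated vapour mass per unit area: PW = (1/g) Σ q̄ Δp, with q in kg/kg and Δp in Pa (1 kg/m² of water = 1 mm).
Layer 1010–650 hPa: Δp = 360 hPa = 36000 Pa, q̄ = 0.008 kg/kg → 0.008 × 36000 / 9.8 = 29.39 mm
Layer 650–400 hPa: Δp = 250 hPa = 25000 Pa, q̄ = 0.0022 kg/kg → 0.0022 × 25000 / 9.8 = 5.61 mm
PW = 29.39 + 5.61 = 35.00 ≈ 35.0 mm.

PW ≈ 35.0 mm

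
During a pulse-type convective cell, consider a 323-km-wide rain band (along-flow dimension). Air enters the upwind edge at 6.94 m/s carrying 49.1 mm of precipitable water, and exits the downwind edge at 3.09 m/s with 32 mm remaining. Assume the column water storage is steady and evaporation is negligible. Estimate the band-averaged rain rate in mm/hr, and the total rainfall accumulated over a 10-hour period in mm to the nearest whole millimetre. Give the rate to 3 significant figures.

R ≈ 2.70 mm/hr; total ≈ 27 mm

Column moisture flux per unit crosswind length is F = V × PW.
Inflow: F_in = 6.94 × 49.1 = 340.754 mm·m/s
Outflow: F_out = 3.09 × 32 = 98.88 mm·m/s
Steady-state rate R = (F_in − F_out)/L = (340.754 − 98.88) / 323000 m = 7.488e-04 mm/s.
R = 7.488e-04 × 3600 = 2.70 mm/hr.
Over 10 h: total = 2.70 × 10 = 27 mm.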